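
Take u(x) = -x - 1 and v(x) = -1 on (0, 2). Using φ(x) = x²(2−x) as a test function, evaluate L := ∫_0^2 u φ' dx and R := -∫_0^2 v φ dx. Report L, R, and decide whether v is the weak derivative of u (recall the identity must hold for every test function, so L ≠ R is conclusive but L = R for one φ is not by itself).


LHS = 4/3, RHS = 4/3. Yes, v = u' weakly.

u(x) = -x - 1, classical derivative u'(x) = -1.
φ(x) = x²(2−x), so φ'(x) = x*(4 - 3*x).
Note φ(0) = φ(2) = 0, so the boundary term u·φ vanishes.
LHS = ∫_0^2 u(x) φ'(x) dx = ∫_0^2 (3*x^3 - x^2 - 4*x) dx. Term by term:
  ∫_0^2 3*x^3 dx = 12;  ∫_0^2 -x^2 dx = -8/3;  ∫_0^2 -4*x dx = -8.
Sum: 12 − 8/3 − 8 = 4/3.
So LHS = 4/3.
∫_0^2 v(x) φ(x) dx = ∫_0^2 (x^3 - 2*x^2) dx. Term by term:
  ∫_0^2 x^3 dx = 4;  ∫_0^2 -2*x^2 dx = -16/3.
Sum: 4 − 16/3 = -4/3.
So RHS = -∫_0^2 v(x) φ(x) dx = 4/3.
LHS = RHS, so the identity holds for this test φ.
Moreover u is smooth here and v(x) = u'(x) = -1 pointwise, so the identity holds for every test function. Hence v is the weak derivative of u.


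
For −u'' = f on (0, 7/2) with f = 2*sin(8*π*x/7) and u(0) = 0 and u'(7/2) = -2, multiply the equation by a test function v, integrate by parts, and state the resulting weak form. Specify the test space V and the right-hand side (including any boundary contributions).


V = {v ∈ H^1(0, 7/2) : v(0) = 0} (test functions vanish at x = 0 where u is specified); weak form: ∫_0^7/2 u'v' dx = ∫_0^7/2 (2*sin(8*π*x/7)) v dx − 2·v(7/2) for all v ∈ V.

Multiply both sides by a test function v and integrate from 0 to 7/2:
  ∫_0^7/2 −u''(x) v(x) dx = ∫_0^7/2 f(x) v(x) dx.
Integrate the LHS by parts once:
  ∫_0^7/2 −u'' v dx = −[u'(x) v(x)]_0^7/2 + ∫_0^7/2 u'(x) v'(x) dx.
Thus ∫_0^7/2 u'(x) v'(x) dx = ∫_0^7/2 f(x) v(x) dx + [u'(x) v(x)]_0^7/2.
Choose V so that boundary terms are either known or forced to vanish.
Mixed BC: u(0) = 0 (Dirichlet) and u'(7/2) = -2 (Neumann). Define V = {v ∈ H^1(0, 7/2) : v(0) = 0}. Then [u' v]_0^7/2 = u'(7/2)·v(7/2) − u'(0)·0 = − 2·v(7/2).
Weak formulation: find u (satisfying any essential BC) such that ∫_0^7/2 u'(x) v'(x) dx = ∫_0^7/2 f v dx − 2·v(7/2) for all v ∈ V (Dirichlet at 0 absorbed into V; Neumann datum at x = 7/2 contributes the boundary term).
Substituting f(x) = 2*sin(8*π*x/7), the right-hand side is ∫_0^7/2 (2*sin(8*π*x/7)) v dx − 2·v(7/2).


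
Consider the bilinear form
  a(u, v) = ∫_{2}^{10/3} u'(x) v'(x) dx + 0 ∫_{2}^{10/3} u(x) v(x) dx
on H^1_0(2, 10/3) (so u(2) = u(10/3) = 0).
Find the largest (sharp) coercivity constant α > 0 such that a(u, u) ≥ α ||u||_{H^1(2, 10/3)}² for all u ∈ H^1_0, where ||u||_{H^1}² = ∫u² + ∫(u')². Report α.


α = 9*π^2/(16 + 9*π^2)

Coercivity of a(·,·) on H^1_0(2, 10/3) means a(u, u) ≥ α ||u||_{H^1}² for every u ∈ H^1_0.
The interval has length L = 4/3, and Poincaré/coercivity depend only on L. Here a(u, u) = ∫(u')² + (0)·∫u².
Here c = 0, so a(u,u) = ∫(u')² alone. The condition a(u,u) ≥ α||u||_{H^1}² reads (1−α)∫(u')² ≥ (α−c)∫u². Any admissible α is ≤ 1 (rapidly oscillating u have ∫u²/∫(u')² → 0), and α = 1 would force 0 ≥ (1−c)∫u², impossible since c < 1; so 1−α > 0. By the sharp Poincaré inequality on H^1_0 of an interval of length L, ∫(u')² ≥ (π/L)²∫u² with equality for the first sine mode sin(π(x−x₀)/L) (x₀ the left endpoint), so the inequality holds for all u iff (1−α)(π/L)² ≥ α − c, i.e. α ≤ ((π/L)² + c)/((π/L)² + 1) = (1 + c(L/π)²)/(1 + (L/π)²). (Direct route, valid since c ≤ 0: Poincaré gives c∫u² ≥ c(L/π)²∫(u')², so a(u,u) ≥ (1 + c(L/π)²)∫(u')², while ||u||_{H^1}² ≤ (1 + (L/π)²)∫(u')²; dividing yields the same α.) With (π/L)² = 9*π^2/16 and c = 0, the largest admissible constant is α = ((π/L)² + c)/((π/L)² + 1).
Simplifying, α = 9*π^2/(16 + 9*π^2).


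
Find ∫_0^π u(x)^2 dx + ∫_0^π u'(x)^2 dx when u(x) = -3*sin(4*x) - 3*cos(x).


||u||_{H^1(0,π)}^2 = 96/5 + 171*π/2

u'(x) = 3*sin(x) - 12*cos(4*x).
Expand u² and (u')² and integrate term by term on (0, π), using: for integers n ≥ 1, ∫_0^π sin²(nx) dx = ∫_0^π cos²(nx) dx = π/2; for n ≠ n', ∫_0^π sin(nx)sin(n'x) dx = ∫_0^π cos(nx)cos(n'x) dx = 0; and by product-to-sum, ∫_0^π sin(nx)cos(n'x) dx = ½∫_0^π [sin((n+n')x) + sin((n−n')x)] dx, which is 0 when n+n' is even and 2n/(n²−n'²) when n+n' is odd (it need not vanish on (0, π)).
  u² squared terms: (-3)²·∫cos(x)² dx = 9·π/2 = 9*π/2;  (-3)²·∫sin(4x)² dx = 9·π/2 = 9*π/2.
  u² cross terms: 2·(-3)·(-3)·∫cos(x)·sin(4x) dx = 18·(8/15) = 48/5.
  So ∫_0^π u² dx = 9*π/2 + 9*π/2 + 48/5 = 48/5 + 9*π.
  (u')² squared terms: (-12)²·∫cos(4x)² dx = 144·π/2 = 72*π;  (3)²·∫sin(x)² dx = 9·π/2 = 9*π/2.
  (u')² cross terms: 2·(-12)·(3)·∫cos(4x)·sin(x) dx = -72·(-2/15) = 48/5.
  So ∫_0^π (u')² dx = 72*π + 9*π/2 + 48/5 = 48/5 + 153*π/2.
||u||_{H^1}^2 = (48/5 + 9*π) + (48/5 + 153*π/2) = 96/5 + 171*π/2.


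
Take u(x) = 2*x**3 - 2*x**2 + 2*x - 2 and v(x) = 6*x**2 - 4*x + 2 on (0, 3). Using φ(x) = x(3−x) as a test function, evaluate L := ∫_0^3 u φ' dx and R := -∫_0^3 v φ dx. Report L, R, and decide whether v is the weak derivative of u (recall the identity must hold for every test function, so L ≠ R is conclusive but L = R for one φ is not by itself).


LHS = -549/10, RHS = -549/10. Yes, v = u' weakly.

u(x) = 2*x**3 - 2*x**2 + 2*x - 2, classical derivative u'(x) = 6*x**2 - 4*x + 2.
φ(x) = x(3−x), so φ'(x) = 3 - 2*x.
Note φ(0) = φ(3) = 0, so the boundary term u·φ vanishes.
LHS = ∫_0^3 u(x) φ'(x) dx = ∫_0^3 (-4*x^4 + 10*x^3 - 10*x^2 + 10*x - 6) dx. Term by term:
  ∫_0^3 -4*x^4 dx = -972/5;  ∫_0^3 10*x^3 dx = 405/2;  ∫_0^3 -10*x^2 dx = -90;
  ∫_0^3 10*x dx = 45;  ∫_0^3 -6 dx = -18.
Sum: -972/5 + 405/2 − 90 + 45 − 18 = -549/10.
So LHS = -549/10.
∫_0^3 v(x) φ(x) dx = ∫_0^3 (-6*x^4 + 22*x^3 - 14*x^2 + 6*x) dx. Term by term:
  ∫_0^3 -6*x^4 dx = -1458/5;  ∫_0^3 22*x^3 dx = 891/2;  ∫_0^3 -14*x^2 dx = -126;
  ∫_0^3 6*x dx = 27.
Sum: -1458/5 + 891/2 − 126 + 27 = 549/10.
So RHS = -∫_0^3 v(x) φ(x) dx = -549/10.
LHS = RHS, so the identity holds for this test φ.
Moreover u is smooth here and v(x) = u'(x) = 6*x**2 - 4*x + 2 pointwise, so the identity holds for every test function. Hence v is the weak derivative of u.


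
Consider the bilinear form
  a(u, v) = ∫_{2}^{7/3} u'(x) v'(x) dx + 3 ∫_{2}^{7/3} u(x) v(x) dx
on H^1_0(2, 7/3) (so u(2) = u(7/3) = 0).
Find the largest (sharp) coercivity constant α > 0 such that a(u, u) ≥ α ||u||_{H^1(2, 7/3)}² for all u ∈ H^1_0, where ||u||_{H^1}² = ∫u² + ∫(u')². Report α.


α = 1

Coercivity of a(·,·) on H^1_0(2, 7/3) means a(u, u) ≥ α ||u||_{H^1}² for every u ∈ H^1_0.
The interval has length L = 1/3, and Poincaré/coercivity depend only on L. Here a(u, u) = ∫(u')² + (3)·∫u².
Here c = 3 ≥ 1, so a(u,u) = ∫(u')² + c∫u² ≥ ∫(u')² + ∫u² = ||u||_{H^1}², i.e. α = 1 works. No larger α is possible: a(u,u) ≥ α||u||_{H^1}² means (1−α)∫(u')² ≥ (α−c)∫u², and for the modes u_n = sin(nπ(x−x₀)/L) (x₀ the left endpoint) one has ∫u_n²/∫(u_n')² = (L/(nπ))² → 0, so a(u_n,u_n)/||u_n||_{H^1}² → 1. Hence the optimal constant is α = 1.
Therefore α = 1.


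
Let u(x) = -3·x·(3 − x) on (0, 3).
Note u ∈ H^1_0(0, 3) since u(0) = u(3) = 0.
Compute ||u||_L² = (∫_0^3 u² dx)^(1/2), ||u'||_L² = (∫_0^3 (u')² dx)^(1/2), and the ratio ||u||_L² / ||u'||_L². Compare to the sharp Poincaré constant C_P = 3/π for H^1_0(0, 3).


||u||_L² / ||u'||_L² = 3*sqrt(10)/10 < C_P = 3/π.

u(x) = -3·x·(3 − x), so u'(x) = 6*x - 9.
u(x) = -3·x·(3 − x) vanishes at x = 0 and x = 3, so u ∈ H^1_0(0, 3). Differentiate via the product rule and integrate the resulting polynomials term by term.
  ∫_0^3 u² dx = ∫_0^3 (9*x^4 - 54*x^3 + 81*x^2) dx. Term by term:
    ∫_0^3 9*x^4 dx = 2187/5;  ∫_0^3 -54*x^3 dx = -2187/2;  ∫_0^3 81*x^2 dx = 729.
  Sum: 2187/5 − 2187/2 + 729 = 729/10.
  ∫_0^3 (u')² dx = ∫_0^3 (36*x^2 - 108*x + 81) dx. Term by term:
    ∫_0^3 36*x^2 dx = 324;  ∫_0^3 -108*x dx = -486;  ∫_0^3 81 dx = 243.
  Sum: 324 − 486 + 243 = 81.
∫_0^3 u² dx = 729/10, so ||u||_L² = 27*sqrt(10)/10.
∫_0^3 (u')² dx = 81, so ||u'||_L² = 9.
Ratio ||u||_L² / ||u'||_L² = 3*sqrt(10)/10.
Sharp Poincaré constant on H^1_0(0, 3) is C_P = L/π = 3/π, achieved by sin(π/3·x).
A polynomial bump cannot attain the sharp Poincaré constant (only the first sine eigenfunction does), so the ratio is strictly less than C_P, consistent with ||u||_L² ≤ C_P ||u'||_L².


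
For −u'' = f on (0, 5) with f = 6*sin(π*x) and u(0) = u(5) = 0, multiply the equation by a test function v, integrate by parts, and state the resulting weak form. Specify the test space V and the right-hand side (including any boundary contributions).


V = H^1_0(0, 5) (so v(0) = v(5) = 0); weak form: ∫_0^5 u'v' dx = ∫_0^5 (6*sin(π*x)) v dx for all v ∈ V.

Multiply both sides by a test function v and integrate from 0 to 5:
  ∫_0^5 −u''(x) v(x) dx = ∫_0^5 f(x) v(x) dx.
Integrate the LHS by parts once:
  ∫_0^5 −u'' v dx = −[u'(x) v(x)]_0^5 + ∫_0^5 u'(x) v'(x) dx.
Thus ∫_0^5 u'(x) v'(x) dx = ∫_0^5 f(x) v(x) dx + [u'(x) v(x)]_0^5.
Choose V so that boundary terms are either known or forced to vanish.
u is Dirichlet: u(0) = u(5) = 0. Let V = H^1_0(0, 5); then v(0) = v(5) = 0, and [u' v]_0^5 = 0.
Weak formulation: find u (satisfying any essential BC) such that ∫_0^5 u'(x) v'(x) dx = ∫_0^5 f v dx for all v ∈ V.
Substituting f(x) = 6*sin(π*x), the right-hand side is ∫_0^5 (6*sin(π*x)) v dx.


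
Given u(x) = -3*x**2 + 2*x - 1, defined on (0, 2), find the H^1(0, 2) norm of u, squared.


||u||_{H^1}^2 = 1294/15

The H^1 norm (squared) on an interval (0, L) is
  ||u||_{H^1}^2 = ∫_0^L u(x)^2 dx + ∫_0^L u'(x)^2 dx.
Compute u'(x) = 2 - 6*x.
Then u(x)^2 = 9*x**4 - 12*x**3 + 10*x**2 - 4*x + 1 and u'(x)^2 = 36*x**2 - 24*x + 4.
Integrate each monomial from 0 to 2 using ∫_0^2 c·x^n dx = c·2^(n+1)/(n+1):
  ∫_0^2 u(x)^2 dx = ∫_0^2 (9*x^4 - 12*x^3 + 10*x^2 - 4*x + 1) dx. Term by term:
    ∫_0^2 9*x^4 dx = 288/5;  ∫_0^2 -12*x^3 dx = -48;  ∫_0^2 10*x^2 dx = 80/3;
    ∫_0^2 -4*x dx = -8;  ∫_0^2 1 dx = 2.
  Sum: 288/5 − 48 + 80/3 − 8 + 2 = 454/15.
  ∫_0^2 u'(x)^2 dx = ∫_0^2 (36*x^2 - 24*x + 4) dx. Term by term:
    ∫_0^2 36*x^2 dx = 96;  ∫_0^2 -24*x dx = -48;  ∫_0^2 4 dx = 8.
  Sum: 96 − 48 + 8 = 56.
Adding: ||u||_{H^1}^2 = 454/15 + 56 = 1294/15.


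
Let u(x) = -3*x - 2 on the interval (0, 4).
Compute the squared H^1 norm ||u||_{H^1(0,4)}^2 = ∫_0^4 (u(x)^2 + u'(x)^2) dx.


||u||_{H^1}^2 = 340

The H^1 norm (squared) on an interval (0, L) is
  ||u||_{H^1}^2 = ∫_0^L u(x)^2 dx + ∫_0^L u'(x)^2 dx.
Compute u'(x) = -3.
Then u(x)^2 = 9*x**2 + 12*x + 4 and u'(x)^2 = 9.
Integrate each monomial from 0 to 4 using ∫_0^4 c·x^n dx = c·4^(n+1)/(n+1):
  ∫_0^4 u(x)^2 dx = ∫_0^4 (9*x^2 + 12*x + 4) dx. Term by term:
    ∫_0^4 9*x^2 dx = 192;  ∫_0^4 12*x dx = 96;  ∫_0^4 4 dx = 16.
  Sum: 192 + 96 + 16 = 304.
  ∫_0^4 u'(x)^2 dx = ∫_0^4 (9) dx. Term by term:
    ∫_0^4 9 dx = 36.
Adding: ||u||_{H^1}^2 = 304 + 36 = 340.


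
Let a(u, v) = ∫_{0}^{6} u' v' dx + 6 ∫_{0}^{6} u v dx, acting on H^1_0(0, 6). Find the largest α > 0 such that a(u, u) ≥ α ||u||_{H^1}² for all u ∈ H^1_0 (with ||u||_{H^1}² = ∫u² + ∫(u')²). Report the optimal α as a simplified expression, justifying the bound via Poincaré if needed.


α = 1

Coercivity of a(·,·) on H^1_0(0, 6) means a(u, u) ≥ α ||u||_{H^1}² for every u ∈ H^1_0.
The interval has length L = 6, and Poincaré/coercivity depend only on L. Here a(u, u) = ∫(u')² + (6)·∫u².
Here c = 6 ≥ 1, so a(u,u) = ∫(u')² + c∫u² ≥ ∫(u')² + ∫u² = ||u||_{H^1}², i.e. α = 1 works. No larger α is possible: a(u,u) ≥ α||u||_{H^1}² means (1−α)∫(u')² ≥ (α−c)∫u², and for the modes u_n = sin(nπ(x−x₀)/L) (x₀ the left endpoint) one has ∫u_n²/∫(u_n')² = (L/(nπ))² → 0, so a(u_n,u_n)/||u_n||_{H^1}² → 1. Hence the optimal constant is α = 1.
Therefore α = 1.


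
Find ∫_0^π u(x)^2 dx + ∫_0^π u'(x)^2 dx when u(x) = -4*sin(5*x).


||u||_{H^1(0,π)}^2 = 208*π

u'(x) = -20*cos(5*x).
Expand u² and (u')² and integrate term by term on (0, π), using: for integers n ≥ 1, ∫_0^π sin²(nx) dx = ∫_0^π cos²(nx) dx = π/2; for n ≠ n', ∫_0^π sin(nx)sin(n'x) dx = ∫_0^π cos(nx)cos(n'x) dx = 0; and by product-to-sum, ∫_0^π sin(nx)cos(n'x) dx = ½∫_0^π [sin((n+n')x) + sin((n−n')x)] dx, which is 0 when n+n' is even and 2n/(n²−n'²) when n+n' is odd (it need not vanish on (0, π)).
  u² squared terms: (-4)²·∫sin(5x)² dx = 16·π/2 = 8*π.
  So ∫_0^π u² dx = 8*π.
  (u')² squared terms: (-20)²·∫cos(5x)² dx = 400·π/2 = 200*π.
  So ∫_0^π (u')² dx = 200*π.
||u||_{H^1}^2 = (8*π) + (200*π) = 208*π.


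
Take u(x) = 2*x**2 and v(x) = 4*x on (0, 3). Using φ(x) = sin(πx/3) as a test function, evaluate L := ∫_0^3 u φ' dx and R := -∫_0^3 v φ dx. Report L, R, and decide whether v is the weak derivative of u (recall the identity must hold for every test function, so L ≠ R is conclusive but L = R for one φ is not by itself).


LHS = -36/π, RHS = -36/π. Yes, v = u' weakly.

u(x) = 2*x**2, classical derivative u'(x) = 4*x.
φ(x) = sin(πx/3), so φ'(x) = π*cos(π*x/3)/3.
Note φ(0) = φ(3) = 0, so the boundary term u·φ vanishes.
LHS = ∫_0^3 u(x) φ'(x) dx = ∫_0^3 (2*π*x^2*cos(π*x/3)/3) dx. Term by term:
  ∫_0^3 2*π*x^2*cos(π*x/3)/3 dx = -36/π.
So LHS = -36/π.
∫_0^3 v(x) φ(x) dx = ∫_0^3 (4*x*sin(π*x/3)) dx. Term by term:
  ∫_0^3 4*x*sin(π*x/3) dx = 36/π.
So RHS = -∫_0^3 v(x) φ(x) dx = -36/π.
LHS = RHS, so the identity holds for this test φ.
Moreover u is smooth here and v(x) = u'(x) = 4*x pointwise, so the identity holds for every test function. Hence v is the weak derivative of u.


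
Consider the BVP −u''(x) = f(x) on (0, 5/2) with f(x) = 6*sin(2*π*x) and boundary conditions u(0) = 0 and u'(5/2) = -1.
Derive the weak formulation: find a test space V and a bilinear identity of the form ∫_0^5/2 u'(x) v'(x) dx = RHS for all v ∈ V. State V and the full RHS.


V = {v ∈ H^1(0, 5/2) : v(0) = 0} (test functions vanish at x = 0 where u is specified); weak form: ∫_0^5/2 u'v' dx = ∫_0^5/2 (6*sin(2*π*x)) v dx − v(5/2) for all v ∈ V.

Multiply both sides by a test function v and integrate from 0 to 5/2:
  ∫_0^5/2 −u''(x) v(x) dx = ∫_0^5/2 f(x) v(x) dx.
Integrate the LHS by parts once:
  ∫_0^5/2 −u'' v dx = −[u'(x) v(x)]_0^5/2 + ∫_0^5/2 u'(x) v'(x) dx.
Thus ∫_0^5/2 u'(x) v'(x) dx = ∫_0^5/2 f(x) v(x) dx + [u'(x) v(x)]_0^5/2.
Choose V so that boundary terms are either known or forced to vanish.
Mixed BC: u(0) = 0 (Dirichlet) and u'(5/2) = -1 (Neumann). Define V = {v ∈ H^1(0, 5/2) : v(0) = 0}. Then [u' v]_0^5/2 = u'(5/2)·v(5/2) − u'(0)·0 = − v(5/2).
Weak formulation: find u (satisfying any essential BC) such that ∫_0^5/2 u'(x) v'(x) dx = ∫_0^5/2 f v dx − v(5/2) for all v ∈ V (Dirichlet at 0 absorbed into V; Neumann datum at x = 5/2 contributes the boundary term).
Substituting f(x) = 6*sin(2*π*x), the right-hand side is ∫_0^5/2 (6*sin(2*π*x)) v dx − v(5/2).


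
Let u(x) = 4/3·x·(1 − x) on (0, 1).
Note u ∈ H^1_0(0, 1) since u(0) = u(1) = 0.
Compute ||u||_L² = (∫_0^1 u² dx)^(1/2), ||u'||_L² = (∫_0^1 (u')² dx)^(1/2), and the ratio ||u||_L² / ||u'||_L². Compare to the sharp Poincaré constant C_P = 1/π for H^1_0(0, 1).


||u||_L² / ||u'||_L² = sqrt(10)/10 < C_P = 1/π.

u(x) = 4/3·x·(1 − x), so u'(x) = 4/3 - 8*x/3.
u(x) = 4/3·x·(1 − x) vanishes at x = 0 and x = 1, so u ∈ H^1_0(0, 1). Differentiate via the product rule and integrate the resulting polynomials term by term.
  ∫_0^1 u² dx = ∫_0^1 (16*x^4/9 - 32*x^3/9 + 16*x^2/9) dx. Term by term:
    ∫_0^1 16*x^4/9 dx = 16/45;  ∫_0^1 -32*x^3/9 dx = -8/9;  ∫_0^1 16*x^2/9 dx = 16/27.
  Sum: 16/45 − 8/9 + 16/27 = 8/135.
  ∫_0^1 (u')² dx = ∫_0^1 (64*x^2/9 - 64*x/9 + 16/9) dx. Term by term:
    ∫_0^1 64*x^2/9 dx = 64/27;  ∫_0^1 -64*x/9 dx = -32/9;  ∫_0^1 16/9 dx = 16/9.
  Sum: 64/27 − 32/9 + 16/9 = 16/27.
∫_0^1 u² dx = 8/135, so ||u||_L² = 2*sqrt(30)/45.
∫_0^1 (u')² dx = 16/27, so ||u'||_L² = 4*sqrt(3)/9.
Ratio ||u||_L² / ||u'||_L² = sqrt(10)/10.
Sharp Poincaré constant on H^1_0(0, 1) is C_P = L/π = 1/π, achieved by sin(π·x).
A polynomial bump cannot attain the sharp Poincaré constant (only the first sine eigenfunction does), so the ratio is strictly less than C_P, consistent with ||u||_L² ≤ C_P ||u'||_L².


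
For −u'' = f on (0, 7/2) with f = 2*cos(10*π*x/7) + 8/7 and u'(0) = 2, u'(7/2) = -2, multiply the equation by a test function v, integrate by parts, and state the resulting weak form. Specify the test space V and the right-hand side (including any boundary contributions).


V = H^1(0, 7/2) (v unrestricted at boundary; u is determined up to an additive constant); weak form: ∫_0^7/2 u'v' dx = ∫_0^7/2 (2*cos(10*π*x/7) + 8/7) v dx − 2·v(7/2) − 2·v(0) for all v ∈ V.

Multiply both sides by a test function v and integrate from 0 to 7/2:
  ∫_0^7/2 −u''(x) v(x) dx = ∫_0^7/2 f(x) v(x) dx.
Integrate the LHS by parts once:
  ∫_0^7/2 −u'' v dx = −[u'(x) v(x)]_0^7/2 + ∫_0^7/2 u'(x) v'(x) dx.
Thus ∫_0^7/2 u'(x) v'(x) dx = ∫_0^7/2 f(x) v(x) dx + [u'(x) v(x)]_0^7/2.
Choose V so that boundary terms are either known or forced to vanish.
u has inhomogeneous Neumann u'(0) = 2, u'(7/2) = -2. [u' v]_0^7/2 = (-2)·v(7/2) − (2)·v(0) = − 2·v(7/2) − 2·v(0). Take V = H^1(0, 7/2); boundary term becomes part of RHS.
Weak formulation: find u (satisfying any essential BC) such that ∫_0^7/2 u'(x) v'(x) dx = ∫_0^7/2 f v dx − 2·v(7/2) − 2·v(0) for all v ∈ V (Neumann data are natural BCs: they enter the RHS as boundary terms).
Substituting f(x) = 2*cos(10*π*x/7) + 8/7, the right-hand side is ∫_0^7/2 (2*cos(10*π*x/7) + 8/7) v dx − 2·v(7/2) − 2·v(0).
Compatibility check (pure Neumann): taking v ≡ 1 ∈ V gives 0 = ∫_0^7/2 f dx + (-2) − (2), i.e. ∫_0^7/2 f dx must equal u'(0) − u'(7/2) = 4. Indeed ∫_0^7/2 (2*cos(10*π*x/7) + 8/7) dx = 4, so the data are compatible. The solution is then unique only up to an additive constant (fix it e.g. by requiring ∫_0^7/2 u dx = 0).


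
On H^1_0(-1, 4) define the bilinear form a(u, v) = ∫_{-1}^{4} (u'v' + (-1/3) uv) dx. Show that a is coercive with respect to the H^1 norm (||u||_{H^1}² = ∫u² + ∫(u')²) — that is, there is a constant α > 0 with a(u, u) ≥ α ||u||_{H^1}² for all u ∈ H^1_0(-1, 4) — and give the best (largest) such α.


α = (-25/3 + π^2)/(π^2 + 25)

Coercivity of a(·,·) on H^1_0(-1, 4) means a(u, u) ≥ α ||u||_{H^1}² for every u ∈ H^1_0.
The interval has length L = 5, and Poincaré/coercivity depend only on L. Here a(u, u) = ∫(u')² + (-1/3)·∫u².
Here c = -1/3 < 0 with |c| < (π/L)² = π^2/25, so coercivity still holds. The condition a(u,u) ≥ α||u||_{H^1}² reads (1−α)∫(u')² ≥ (α−c)∫u². Any admissible α is ≤ 1 (rapidly oscillating u have ∫u²/∫(u')² → 0), and α = 1 would force 0 ≥ (1−c)∫u², impossible since c < 1; so 1−α > 0. By the sharp Poincaré inequality on H^1_0 of an interval of length L, ∫(u')² ≥ (π/L)²∫u² with equality for the first sine mode sin(π(x−x₀)/L) (x₀ the left endpoint), so the inequality holds for all u iff (1−α)(π/L)² ≥ α − c, i.e. α ≤ ((π/L)² + c)/((π/L)² + 1) = (1 + c(L/π)²)/(1 + (L/π)²). (Direct route, valid since c ≤ 0: Poincaré gives c∫u² ≥ c(L/π)²∫(u')², so a(u,u) ≥ (1 + c(L/π)²)∫(u')², while ||u||_{H^1}² ≤ (1 + (L/π)²)∫(u')²; dividing yields the same α.) With (π/L)² = π^2/25 and c = -1/3, the largest admissible constant is α = ((π/L)² + c)/((π/L)² + 1).
Simplifying, α = (-25/3 + π^2)/(π^2 + 25).


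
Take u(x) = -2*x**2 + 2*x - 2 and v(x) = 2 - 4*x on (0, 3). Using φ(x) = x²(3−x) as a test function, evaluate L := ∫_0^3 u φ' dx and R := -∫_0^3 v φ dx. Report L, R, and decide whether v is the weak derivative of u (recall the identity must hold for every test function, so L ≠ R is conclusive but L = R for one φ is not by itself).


LHS = 351/10, RHS = 351/10. Yes, v = u' weakly.

u(x) = -2*x**2 + 2*x - 2, classical derivative u'(x) = 2 - 4*x.
φ(x) = x²(3−x), so φ'(x) = 3*x*(2 - x).
Note φ(0) = φ(3) = 0, so the boundary term u·φ vanishes.
LHS = ∫_0^3 u(x) φ'(x) dx = ∫_0^3 (6*x^4 - 18*x^3 + 18*x^2 - 12*x) dx. Term by term:
  ∫_0^3 6*x^4 dx = 1458/5;  ∫_0^3 -18*x^3 dx = -729/2;  ∫_0^3 18*x^2 dx = 162;
  ∫_0^3 -12*x dx = -54.
Sum: 1458/5 − 729/2 + 162 − 54 = 351/10.
So LHS = 351/10.
∫_0^3 v(x) φ(x) dx = ∫_0^3 (4*x^4 - 14*x^3 + 6*x^2) dx. Term by term:
  ∫_0^3 4*x^4 dx = 972/5;  ∫_0^3 -14*x^3 dx = -567/2;  ∫_0^3 6*x^2 dx = 54.
Sum: 972/5 − 567/2 + 54 = -351/10.
So RHS = -∫_0^3 v(x) φ(x) dx = 351/10.
LHS = RHS, so the identity holds for this test φ.
Moreover u is smooth here and v(x) = u'(x) = 2 - 4*x pointwise, so the identity holds for every test function. Hence v is the weak derivative of u.


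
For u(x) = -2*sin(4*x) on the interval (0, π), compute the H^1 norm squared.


||u||_{H^1(0,π)}^2 = 34*π

u'(x) = -8*cos(4*x).
Expand u² and (u')² and integrate term by term on (0, π), using: for integers n ≥ 1, ∫_0^π sin²(nx) dx = ∫_0^π cos²(nx) dx = π/2; for n ≠ n', ∫_0^π sin(nx)sin(n'x) dx = ∫_0^π cos(nx)cos(n'x) dx = 0; and by product-to-sum, ∫_0^π sin(nx)cos(n'x) dx = ½∫_0^π [sin((n+n')x) + sin((n−n')x)] dx, which is 0 when n+n' is even and 2n/(n²−n'²) when n+n' is odd (it need not vanish on (0, π)).
  u² squared terms: (-2)²·∫sin(4x)² dx = 4·π/2 = 2*π.
  So ∫_0^π u² dx = 2*π.
  (u')² squared terms: (-8)²·∫cos(4x)² dx = 64·π/2 = 32*π.
  So ∫_0^π (u')² dx = 32*π.
||u||_{H^1}^2 = (2*π) + (32*π) = 34*π.


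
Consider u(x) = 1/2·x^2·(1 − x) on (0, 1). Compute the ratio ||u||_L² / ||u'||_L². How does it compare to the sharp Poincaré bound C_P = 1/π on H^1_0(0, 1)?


||u||_L² / ||u'||_L² = sqrt(14)/14 < C_P = 1/π.

u(x) = 1/2·x^2·(1 − x), so u'(x) = x*(2 - 3*x)/2.
u(x) = 1/2·x^2·(1 − x) vanishes at x = 0 and x = 1, so u ∈ H^1_0(0, 1). Differentiate via the product rule and integrate the resulting polynomials term by term.
  ∫_0^1 u² dx = ∫_0^1 (x^6/4 - x^5/2 + x^4/4) dx. Term by term:
    ∫_0^1 x^6/4 dx = 1/28;  ∫_0^1 -x^5/2 dx = -1/12;  ∫_0^1 x^4/4 dx = 1/20.
  Sum: 1/28 − 1/12 + 1/20 = 1/420.
  ∫_0^1 (u')² dx = ∫_0^1 (9*x^4/4 - 3*x^3 + x^2) dx. Term by term:
    ∫_0^1 9*x^4/4 dx = 9/20;  ∫_0^1 -3*x^3 dx = -3/4;  ∫_0^1 x^2 dx = 1/3.
  Sum: 9/20 − 3/4 + 1/3 = 1/30.
∫_0^1 u² dx = 1/420, so ||u||_L² = sqrt(105)/210.
∫_0^1 (u')² dx = 1/30, so ||u'||_L² = sqrt(30)/30.
Ratio ||u||_L² / ||u'||_L² = sqrt(14)/14.
Sharp Poincaré constant on H^1_0(0, 1) is C_P = L/π = 1/π, achieved by sin(π·x).
A polynomial bump cannot attain the sharp Poincaré constant (only the first sine eigenfunction does), so the ratio is strictly less than C_P, consistent with ||u||_L² ≤ C_P ||u'||_L².


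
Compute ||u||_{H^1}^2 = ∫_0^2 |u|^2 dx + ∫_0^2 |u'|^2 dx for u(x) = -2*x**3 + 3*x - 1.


||u||_{H^1}^2 = 6256/35

The H^1 norm (squared) on an interval (0, L) is
  ||u||_{H^1}^2 = ∫_0^L u(x)^2 dx + ∫_0^L u'(x)^2 dx.
Compute u'(x) = 3 - 6*x**2.
Then u(x)^2 = 4*x**6 - 12*x**4 + 4*x**3 + 9*x**2 - 6*x + 1 and u'(x)^2 = 36*x**4 - 36*x**2 + 9.
Integrate each monomial from 0 to 2 using ∫_0^2 c·x^n dx = c·2^(n+1)/(n+1):
  ∫_0^2 u(x)^2 dx = ∫_0^2 (4*x^6 - 12*x^4 + 4*x^3 + 9*x^2 - 6*x + 1) dx. Term by term:
    ∫_0^2 4*x^6 dx = 512/7;  ∫_0^2 -12*x^4 dx = -384/5;  ∫_0^2 4*x^3 dx = 16;
    ∫_0^2 9*x^2 dx = 24;  ∫_0^2 -6*x dx = -12;  ∫_0^2 1 dx = 2.
  Sum: 512/7 − 384/5 + 16 + 24 − 12 + 2 = 922/35.
  ∫_0^2 u'(x)^2 dx = ∫_0^2 (36*x^4 - 36*x^2 + 9) dx. Term by term:
    ∫_0^2 36*x^4 dx = 1152/5;  ∫_0^2 -36*x^2 dx = -96;  ∫_0^2 9 dx = 18.
  Sum: 1152/5 − 96 + 18 = 762/5.
Adding: ||u||_{H^1}^2 = 922/35 + 762/5 = 6256/35.


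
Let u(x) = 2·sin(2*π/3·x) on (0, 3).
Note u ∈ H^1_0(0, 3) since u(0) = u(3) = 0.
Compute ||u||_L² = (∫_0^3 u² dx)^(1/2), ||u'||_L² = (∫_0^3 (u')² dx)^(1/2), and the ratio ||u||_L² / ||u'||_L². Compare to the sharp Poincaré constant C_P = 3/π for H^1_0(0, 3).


||u||_L² / ||u'||_L² = 3/(2*π) < C_P = 3/π.

u(x) = 2·sin(2*π/3·x), so u'(x) = 4*π*cos(2*π*x/3)/3.
Writing u(x) = A·sin(kπx/L) with A = 2 and k = 2, use ∫_0^L sin²(kπx/L) dx = L/2 and ∫_0^L cos²(kπx/L) dx = L/2.
u² = 4·sin²(2*π/3·x) and (u')² = 16*π^2/9·cos²(2*π/3·x), and each of sin², cos² integrates to L/2 = 3/2 over (0, 3).
∫_0^3 u² dx = 6, so ||u||_L² = sqrt(6).
∫_0^3 (u')² dx = 8*π^2/3, so ||u'||_L² = 2*sqrt(6)*π/3.
Ratio ||u||_L² / ||u'||_L² = 3/(2*π).
Sharp Poincaré constant on H^1_0(0, 3) is C_P = L/π = 3/π, achieved by sin(π/3·x).
This is the k = 2 harmonic; the ratio L/(kπ) is strictly less than C_P = L/π, consistent with the sharp inequality ||u||_L² ≤ C_P ||u'||_L².


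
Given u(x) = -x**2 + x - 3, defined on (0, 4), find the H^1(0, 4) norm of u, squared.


||u||_{H^1}^2 = 4072/15

The H^1 norm (squared) on an interval (0, L) is
  ||u||_{H^1}^2 = ∫_0^L u(x)^2 dx + ∫_0^L u'(x)^2 dx.
Compute u'(x) = 1 - 2*x.
Then u(x)^2 = x**4 - 2*x**3 + 7*x**2 - 6*x + 9 and u'(x)^2 = 4*x**2 - 4*x + 1.
Integrate each monomial from 0 to 4 using ∫_0^4 c·x^n dx = c·4^(n+1)/(n+1):
  ∫_0^4 u(x)^2 dx = ∫_0^4 (x^4 - 2*x^3 + 7*x^2 - 6*x + 9) dx. Term by term:
    ∫_0^4 x^4 dx = 1024/5;  ∫_0^4 -2*x^3 dx = -128;  ∫_0^4 7*x^2 dx = 448/3;
    ∫_0^4 -6*x dx = -48;  ∫_0^4 9 dx = 36.
  Sum: 1024/5 − 128 + 448/3 − 48 + 36 = 3212/15.
  ∫_0^4 u'(x)^2 dx = ∫_0^4 (4*x^2 - 4*x + 1) dx. Term by term:
    ∫_0^4 4*x^2 dx = 256/3;  ∫_0^4 -4*x dx = -32;  ∫_0^4 1 dx = 4.
  Sum: 256/3 − 32 + 4 = 172/3.
Adding: ||u||_{H^1}^2 = 3212/15 + 172/3 = 4072/15.


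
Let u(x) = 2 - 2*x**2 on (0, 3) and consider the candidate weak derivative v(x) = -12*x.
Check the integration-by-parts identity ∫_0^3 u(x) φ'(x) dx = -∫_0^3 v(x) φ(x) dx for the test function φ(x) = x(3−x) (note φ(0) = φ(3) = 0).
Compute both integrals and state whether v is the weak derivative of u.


LHS = 27, RHS = 81. No, v is not the weak derivative of u.

u(x) = 2 - 2*x**2, classical derivative u'(x) = -4*x.
φ(x) = x(3−x), so φ'(x) = 3 - 2*x.
Note φ(0) = φ(3) = 0, so the boundary term u·φ vanishes.
LHS = ∫_0^3 u(x) φ'(x) dx = ∫_0^3 (4*x^3 - 6*x^2 - 4*x + 6) dx. Term by term:
  ∫_0^3 4*x^3 dx = 81;  ∫_0^3 -6*x^2 dx = -54;  ∫_0^3 -4*x dx = -18;
  ∫_0^3 6 dx = 18.
Sum: 81 − 54 − 18 + 18 = 27.
So LHS = 27.
∫_0^3 v(x) φ(x) dx = ∫_0^3 (12*x^3 - 36*x^2) dx. Term by term:
  ∫_0^3 12*x^3 dx = 243;  ∫_0^3 -36*x^2 dx = -324.
Sum: 243 − 324 = -81.
So RHS = -∫_0^3 v(x) φ(x) dx = 81.
LHS − RHS = -54 ≠ 0, so the identity fails.
(For a valid weak derivative the identity must hold for EVERY test function, in particular this one. The failure shows v is NOT the weak derivative of u.)
Correct weak derivative would be u'(x) = -4*x.


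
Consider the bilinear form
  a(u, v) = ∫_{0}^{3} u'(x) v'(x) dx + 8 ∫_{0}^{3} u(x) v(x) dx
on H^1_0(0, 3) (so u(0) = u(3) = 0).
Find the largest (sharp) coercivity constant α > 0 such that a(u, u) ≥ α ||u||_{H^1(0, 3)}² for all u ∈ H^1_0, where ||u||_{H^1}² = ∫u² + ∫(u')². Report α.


α = 1

Coercivity of a(·,·) on H^1_0(0, 3) means a(u, u) ≥ α ||u||_{H^1}² for every u ∈ H^1_0.
The interval has length L = 3, and Poincaré/coercivity depend only on L. Here a(u, u) = ∫(u')² + (8)·∫u².
Here c = 8 ≥ 1, so a(u,u) = ∫(u')² + c∫u² ≥ ∫(u')² + ∫u² = ||u||_{H^1}², i.e. α = 1 works. No larger α is possible: a(u,u) ≥ α||u||_{H^1}² means (1−α)∫(u')² ≥ (α−c)∫u², and for the modes u_n = sin(nπ(x−x₀)/L) (x₀ the left endpoint) one has ∫u_n²/∫(u_n')² = (L/(nπ))² → 0, so a(u_n,u_n)/||u_n||_{H^1}² → 1. Hence the optimal constant is α = 1.
Therefore α = 1.


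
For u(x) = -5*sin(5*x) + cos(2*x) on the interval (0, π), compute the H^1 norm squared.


||u||_{H^1(0,π)}^2 = -500/21 + 655*π/2

u'(x) = -2*sin(2*x) - 25*cos(5*x).
Expand u² and (u')² and integrate term by term on (0, π), using: for integers n ≥ 1, ∫_0^π sin²(nx) dx = ∫_0^π cos²(nx) dx = π/2; for n ≠ n', ∫_0^π sin(nx)sin(n'x) dx = ∫_0^π cos(nx)cos(n'x) dx = 0; and by product-to-sum, ∫_0^π sin(nx)cos(n'x) dx = ½∫_0^π [sin((n+n')x) + sin((n−n')x)] dx, which is 0 when n+n' is even and 2n/(n²−n'²) when n+n' is odd (it need not vanish on (0, π)).
  u² squared terms: (-5)²·∫sin(5x)² dx = 25·π/2 = 25*π/2;  (1)²·∫cos(2x)² dx = 1·π/2 = π/2.
  u² cross terms: 2·(-5)·(1)·∫sin(5x)·cos(2x) dx = -10·(10/21) = -100/21.
  So ∫_0^π u² dx = 25*π/2 + π/2 − 100/21 = -100/21 + 13*π.
  (u')² squared terms: (-25)²·∫cos(5x)² dx = 625·π/2 = 625*π/2;  (-2)²·∫sin(2x)² dx = 4·π/2 = 2*π.
  (u')² cross terms: 2·(-25)·(-2)·∫cos(5x)·sin(2x) dx = 100·(-4/21) = -400/21.
  So ∫_0^π (u')² dx = 625*π/2 + 2*π − 400/21 = -400/21 + 629*π/2.
||u||_{H^1}^2 = (-100/21 + 13*π) + (-400/21 + 629*π/2) = -500/21 + 655*π/2.


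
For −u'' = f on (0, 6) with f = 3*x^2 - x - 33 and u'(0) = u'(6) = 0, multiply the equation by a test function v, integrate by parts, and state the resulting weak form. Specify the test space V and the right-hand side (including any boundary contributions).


V = H^1(0, 6) (no boundary constraint on v; u is determined up to an additive constant); weak form: ∫_0^6 u'v' dx = ∫_0^6 (3*x^2 - x - 33) v dx for all v ∈ V.

Multiply both sides by a test function v and integrate from 0 to 6:
  ∫_0^6 −u''(x) v(x) dx = ∫_0^6 f(x) v(x) dx.
Integrate the LHS by parts once:
  ∫_0^6 −u'' v dx = −[u'(x) v(x)]_0^6 + ∫_0^6 u'(x) v'(x) dx.
Thus ∫_0^6 u'(x) v'(x) dx = ∫_0^6 f(x) v(x) dx + [u'(x) v(x)]_0^6.
Choose V so that boundary terms are either known or forced to vanish.
u has homogeneous Neumann: u'(0) = u'(6) = 0. So [u' v]_0^6 = 0·v(6) − 0·v(0) = 0 for any v; take V = H^1(0, 6).
Weak formulation: find u (satisfying any essential BC) such that ∫_0^6 u'(x) v'(x) dx = ∫_0^6 f v dx for all v ∈ V (homogeneous Neumann, so boundary terms vanish).
Substituting f(x) = 3*x^2 - x - 33, the right-hand side is ∫_0^6 (3*x^2 - x - 33) v dx.
Compatibility check (pure Neumann): taking v ≡ 1 ∈ V gives 0 = ∫_0^6 f dx + (0) − (0), i.e. ∫_0^6 f dx must equal u'(0) − u'(6) = 0. Indeed ∫_0^6 (3*x^2 - x - 33) dx = 0, so the data are compatible. The solution is then unique only up to an additive constant (fix it e.g. by requiring ∫_0^6 u dx = 0).


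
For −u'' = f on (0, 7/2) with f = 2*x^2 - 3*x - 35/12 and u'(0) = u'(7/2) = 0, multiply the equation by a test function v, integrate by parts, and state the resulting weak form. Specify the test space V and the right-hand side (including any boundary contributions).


V = H^1(0, 7/2) (no boundary constraint on v; u is determined up to an additive constant); weak form: ∫_0^7/2 u'v' dx = ∫_0^7/2 (2*x^2 - 3*x - 35/12) v dx for all v ∈ V.

Multiply both sides by a test function v and integrate from 0 to 7/2:
  ∫_0^7/2 −u''(x) v(x) dx = ∫_0^7/2 f(x) v(x) dx.
Integrate the LHS by parts once:
  ∫_0^7/2 −u'' v dx = −[u'(x) v(x)]_0^7/2 + ∫_0^7/2 u'(x) v'(x) dx.
Thus ∫_0^7/2 u'(x) v'(x) dx = ∫_0^7/2 f(x) v(x) dx + [u'(x) v(x)]_0^7/2.
Choose V so that boundary terms are either known or forced to vanish.
u has homogeneous Neumann: u'(0) = u'(7/2) = 0. So [u' v]_0^7/2 = 0·v(7/2) − 0·v(0) = 0 for any v; take V = H^1(0, 7/2).
Weak formulation: find u (satisfying any essential BC) such that ∫_0^7/2 u'(x) v'(x) dx = ∫_0^7/2 f v dx for all v ∈ V (homogeneous Neumann, so boundary terms vanish).
Substituting f(x) = 2*x^2 - 3*x - 35/12, the right-hand side is ∫_0^7/2 (2*x^2 - 3*x - 35/12) v dx.
Compatibility check (pure Neumann): taking v ≡ 1 ∈ V gives 0 = ∫_0^7/2 f dx + (0) − (0), i.e. ∫_0^7/2 f dx must equal u'(0) − u'(7/2) = 0. Indeed ∫_0^7/2 (2*x^2 - 3*x - 35/12) dx = 0, so the data are compatible. The solution is then unique only up to an additive constant (fix it e.g. by requiring ∫_0^7/2 u dx = 0).


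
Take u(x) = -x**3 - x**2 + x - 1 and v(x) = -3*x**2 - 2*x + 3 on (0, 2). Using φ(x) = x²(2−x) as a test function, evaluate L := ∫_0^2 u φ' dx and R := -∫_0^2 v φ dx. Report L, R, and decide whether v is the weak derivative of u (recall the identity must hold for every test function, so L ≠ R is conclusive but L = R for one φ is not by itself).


LHS = 124/15, RHS = 28/5. No, v is not the weak derivative of u.

u(x) = -x**3 - x**2 + x - 1, classical derivative u'(x) = -3*x**2 - 2*x + 1.
φ(x) = x²(2−x), so φ'(x) = x*(4 - 3*x).
Note φ(0) = φ(2) = 0, so the boundary term u·φ vanishes.
LHS = ∫_0^2 u(x) φ'(x) dx = ∫_0^2 (3*x^5 - x^4 - 7*x^3 + 7*x^2 - 4*x) dx. Term by term:
  ∫_0^2 3*x^5 dx = 32;  ∫_0^2 -x^4 dx = -32/5;  ∫_0^2 -7*x^3 dx = -28;
  ∫_0^2 7*x^2 dx = 56/3;  ∫_0^2 -4*x dx = -8.
Sum: 32 − 32/5 − 28 + 56/3 − 8 = 124/15.
So LHS = 124/15.
∫_0^2 v(x) φ(x) dx = ∫_0^2 (3*x^5 - 4*x^4 - 7*x^3 + 6*x^2) dx. Term by term:
  ∫_0^2 3*x^5 dx = 32;  ∫_0^2 -4*x^4 dx = -128/5;  ∫_0^2 -7*x^3 dx = -28;
  ∫_0^2 6*x^2 dx = 16.
Sum: 32 − 128/5 − 28 + 16 = -28/5.
So RHS = -∫_0^2 v(x) φ(x) dx = 28/5.
LHS − RHS = 8/3 ≠ 0, so the identity fails.
(For a valid weak derivative the identity must hold for EVERY test function, in particular this one. The failure shows v is NOT the weak derivative of u.)
Correct weak derivative would be u'(x) = -3*x**2 - 2*x + 1.


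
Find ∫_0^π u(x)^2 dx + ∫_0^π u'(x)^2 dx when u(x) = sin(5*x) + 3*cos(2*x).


||u||_{H^1(0,π)}^2 = 100/7 + 71*π/2

u'(x) = -6*sin(2*x) + 5*cos(5*x).
Expand u² and (u')² and integrate term by term on (0, π), using: for integers n ≥ 1, ∫_0^π sin²(nx) dx = ∫_0^π cos²(nx) dx = π/2; for n ≠ n', ∫_0^π sin(nx)sin(n'x) dx = ∫_0^π cos(nx)cos(n'x) dx = 0; and by product-to-sum, ∫_0^π sin(nx)cos(n'x) dx = ½∫_0^π [sin((n+n')x) + sin((n−n')x)] dx, which is 0 when n+n' is even and 2n/(n²−n'²) when n+n' is odd (it need not vanish on (0, π)).
  u² squared terms: (3)²·∫cos(2x)² dx = 9·π/2 = 9*π/2;  (1)²·∫sin(5x)² dx = 1·π/2 = π/2.
  u² cross terms: 2·(3)·(1)·∫cos(2x)·sin(5x) dx = 6·(10/21) = 20/7.
  So ∫_0^π u² dx = 9*π/2 + π/2 + 20/7 = 20/7 + 5*π.
  (u')² squared terms: (-6)²·∫sin(2x)² dx = 36·π/2 = 18*π;  (5)²·∫cos(5x)² dx = 25·π/2 = 25*π/2.
  (u')² cross terms: 2·(-6)·(5)·∫sin(2x)·cos(5x) dx = -60·(-4/21) = 80/7.
  So ∫_0^π (u')² dx = 18*π + 25*π/2 + 80/7 = 80/7 + 61*π/2.
||u||_{H^1}^2 = (20/7 + 5*π) + (80/7 + 61*π/2) = 100/7 + 71*π/2.


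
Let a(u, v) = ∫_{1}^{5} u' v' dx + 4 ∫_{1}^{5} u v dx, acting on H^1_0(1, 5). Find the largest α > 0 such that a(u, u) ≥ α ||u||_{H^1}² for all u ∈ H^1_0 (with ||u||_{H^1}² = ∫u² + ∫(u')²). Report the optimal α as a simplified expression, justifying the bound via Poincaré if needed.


α = 1

Coercivity of a(·,·) on H^1_0(1, 5) means a(u, u) ≥ α ||u||_{H^1}² for every u ∈ H^1_0.
The interval has length L = 4, and Poincaré/coercivity depend only on L. Here a(u, u) = ∫(u')² + (4)·∫u².
Here c = 4 ≥ 1, so a(u,u) = ∫(u')² + c∫u² ≥ ∫(u')² + ∫u² = ||u||_{H^1}², i.e. α = 1 works. No larger α is possible: a(u,u) ≥ α||u||_{H^1}² means (1−α)∫(u')² ≥ (α−c)∫u², and for the modes u_n = sin(nπ(x−x₀)/L) (x₀ the left endpoint) one has ∫u_n²/∫(u_n')² = (L/(nπ))² → 0, so a(u_n,u_n)/||u_n||_{H^1}² → 1. Hence the optimal constant is α = 1.
Therefore α = 1.


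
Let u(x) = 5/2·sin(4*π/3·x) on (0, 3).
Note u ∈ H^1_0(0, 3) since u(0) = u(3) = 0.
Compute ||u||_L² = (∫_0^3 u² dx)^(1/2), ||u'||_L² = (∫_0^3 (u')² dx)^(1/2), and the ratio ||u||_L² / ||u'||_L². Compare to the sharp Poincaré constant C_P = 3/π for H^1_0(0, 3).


||u||_L² / ||u'||_L² = 3/(4*π) < C_P = 3/π.

u(x) = 5/2·sin(4*π/3·x), so u'(x) = 10*π*cos(4*π*x/3)/3.
Writing u(x) = A·sin(kπx/L) with A = 5/2 and k = 4, use ∫_0^L sin²(kπx/L) dx = L/2 and ∫_0^L cos²(kπx/L) dx = L/2.
u² = 25/4·sin²(4*π/3·x) and (u')² = 100*π^2/9·cos²(4*π/3·x), and each of sin², cos² integrates to L/2 = 3/2 over (0, 3).
∫_0^3 u² dx = 75/8, so ||u||_L² = 5*sqrt(6)/4.
∫_0^3 (u')² dx = 50*π^2/3, so ||u'||_L² = 5*sqrt(6)*π/3.
Ratio ||u||_L² / ||u'||_L² = 3/(4*π).
Sharp Poincaré constant on H^1_0(0, 3) is C_P = L/π = 3/π, achieved by sin(π/3·x).
This is the k = 4 harmonic; the ratio L/(kπ) is strictly less than C_P = L/π, consistent with the sharp inequality ||u||_L² ≤ C_P ||u'||_L².


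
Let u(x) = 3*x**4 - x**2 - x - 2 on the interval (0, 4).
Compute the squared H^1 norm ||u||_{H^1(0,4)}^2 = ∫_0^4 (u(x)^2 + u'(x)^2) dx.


||u||_{H^1}^2 = 19874108/35

The H^1 norm (squared) on an interval (0, L) is
  ||u||_{H^1}^2 = ∫_0^L u(x)^2 dx + ∫_0^L u'(x)^2 dx.
Compute u'(x) = 12*x**3 - 2*x - 1.
Then u(x)^2 = 9*x**8 - 6*x**6 - 6*x**5 - 11*x**4 + 2*x**3 + 5*x**2 + 4*x + 4 and u'(x)^2 = 144*x**6 - 48*x**4 - 24*x**3 + 4*x**2 + 4*x + 1.
Integrate each monomial from 0 to 4 using ∫_0^4 c·x^n dx = c·4^(n+1)/(n+1):
  ∫_0^4 u(x)^2 dx = ∫_0^4 (9*x^8 - 6*x^6 - 6*x^5 - 11*x^4 + 2*x^3 + 5*x^2 + 4*x + 4) dx. Term by term:
    ∫_0^4 9*x^8 dx = 262144;  ∫_0^4 -6*x^6 dx = -98304/7;  ∫_0^4 -6*x^5 dx = -4096;
    ∫_0^4 -11*x^4 dx = -11264/5;  ∫_0^4 2*x^3 dx = 128;  ∫_0^4 5*x^2 dx = 320/3;
    ∫_0^4 4*x dx = 32;  ∫_0^4 4 dx = 16.
  Sum: 262144 − 98304/7 − 4096 − 11264/5 + 128 + 320/3 + 32 + 16 = 25413616/105.
  ∫_0^4 u'(x)^2 dx = ∫_0^4 (144*x^6 - 48*x^4 - 24*x^3 + 4*x^2 + 4*x + 1) dx. Term by term:
    ∫_0^4 144*x^6 dx = 2359296/7;  ∫_0^4 -48*x^4 dx = -49152/5;  ∫_0^4 -24*x^3 dx = -1536;
    ∫_0^4 4*x^2 dx = 256/3;  ∫_0^4 4*x dx = 32;  ∫_0^4 1 dx = 4.
  Sum: 2359296/7 − 49152/5 − 1536 + 256/3 + 32 + 4 = 34208708/105.
Adding: ||u||_{H^1}^2 = 25413616/105 + 34208708/105 = 19874108/35.


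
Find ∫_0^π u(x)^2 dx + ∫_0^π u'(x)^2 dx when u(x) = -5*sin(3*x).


||u||_{H^1(0,π)}^2 = 125*π

u'(x) = -15*cos(3*x).
Expand u² and (u')² and integrate term by term on (0, π), using: for integers n ≥ 1, ∫_0^π sin²(nx) dx = ∫_0^π cos²(nx) dx = π/2; for n ≠ n', ∫_0^π sin(nx)sin(n'x) dx = ∫_0^π cos(nx)cos(n'x) dx = 0; and by product-to-sum, ∫_0^π sin(nx)cos(n'x) dx = ½∫_0^π [sin((n+n')x) + sin((n−n')x)] dx, which is 0 when n+n' is even and 2n/(n²−n'²) when n+n' is odd (it need not vanish on (0, π)).
  u² squared terms: (-5)²·∫sin(3x)² dx = 25·π/2 = 25*π/2.
  So ∫_0^π u² dx = 25*π/2.
  (u')² squared terms: (-15)²·∫cos(3x)² dx = 225·π/2 = 225*π/2.
  So ∫_0^π (u')² dx = 225*π/2.
||u||_{H^1}^2 = (25*π/2) + (225*π/2) = 125*π.


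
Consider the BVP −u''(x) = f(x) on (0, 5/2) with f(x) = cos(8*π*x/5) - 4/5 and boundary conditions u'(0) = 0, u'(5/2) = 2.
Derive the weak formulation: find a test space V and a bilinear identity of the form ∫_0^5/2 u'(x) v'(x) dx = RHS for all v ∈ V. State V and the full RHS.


V = H^1(0, 5/2) (v unrestricted at boundary; u is determined up to an additive constant); weak form: ∫_0^5/2 u'v' dx = ∫_0^5/2 (cos(8*π*x/5) - 4/5) v dx + 2·v(5/2) for all v ∈ V.

Multiply both sides by a test function v and integrate from 0 to 5/2:
  ∫_0^5/2 −u''(x) v(x) dx = ∫_0^5/2 f(x) v(x) dx.
Integrate the LHS by parts once:
  ∫_0^5/2 −u'' v dx = −[u'(x) v(x)]_0^5/2 + ∫_0^5/2 u'(x) v'(x) dx.
Thus ∫_0^5/2 u'(x) v'(x) dx = ∫_0^5/2 f(x) v(x) dx + [u'(x) v(x)]_0^5/2.
Choose V so that boundary terms are either known or forced to vanish.
u has inhomogeneous Neumann u'(0) = 0, u'(5/2) = 2. [u' v]_0^5/2 = (2)·v(5/2) − (0)·v(0) = 2·v(5/2). Take V = H^1(0, 5/2); boundary term becomes part of RHS.
Weak formulation: find u (satisfying any essential BC) such that ∫_0^5/2 u'(x) v'(x) dx = ∫_0^5/2 f v dx + 2·v(5/2) for all v ∈ V (Neumann data are natural BCs: they enter the RHS as boundary terms).
Substituting f(x) = cos(8*π*x/5) - 4/5, the right-hand side is ∫_0^5/2 (cos(8*π*x/5) - 4/5) v dx + 2·v(5/2).
Compatibility check (pure Neumann): taking v ≡ 1 ∈ V gives 0 = ∫_0^5/2 f dx + (2) − (0), i.e. ∫_0^5/2 f dx must equal u'(0) − u'(5/2) = -2. Indeed ∫_0^5/2 (cos(8*π*x/5) - 4/5) dx = -2, so the data are compatible. The solution is then unique only up to an additive constant (fix it e.g. by requiring ∫_0^5/2 u dx = 0).
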